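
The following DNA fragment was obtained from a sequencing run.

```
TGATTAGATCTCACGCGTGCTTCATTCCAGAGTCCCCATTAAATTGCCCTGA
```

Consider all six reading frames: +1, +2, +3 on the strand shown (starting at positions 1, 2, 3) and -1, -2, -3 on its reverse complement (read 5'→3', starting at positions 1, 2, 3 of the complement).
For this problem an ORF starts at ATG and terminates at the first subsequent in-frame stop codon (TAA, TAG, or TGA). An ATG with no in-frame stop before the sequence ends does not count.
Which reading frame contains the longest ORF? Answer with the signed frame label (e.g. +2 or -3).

Reverse complement (5'→3'): TCAGGGCAATTTAATGGGGACTCTGGAATGAAGCACGCGTGAGATCTAATCA
Frame +1: TGA TTA GAT CTC ACG CGT GCT TCA TTC CAG AGT CCC CAT TAA ATT GCC CTG — no ATG→stop ORF.
Frame +2: GAT TAG ATC TCA CGC GTG CTT CAT TCC AGA GTC CCC ATT AAA TTG CCC TGA — no ATG→stop ORF.
Frame +3: ATT AGA TCT CAC GCG TGC TTC ATT CCA GAG TCC CCA TTA AAT TGC CCT — no ATG→stop ORF.
Frame -1: TCA GGG CAA TTT AAT GGG GAC TCT GGA ATG AAG CAC GCG TGA GAT CTA ATC — ATG at 28, stop TGA at 40 → 15 nt.
Frame -2: CAG GGC AAT TTA ATG GGG ACT CTG GAA TGA AGC ACG CGT GAG ATC TAA TCA — ATG at 14, stop TGA at 29 → 18 nt.
Frame -3: AGG GCA ATT TAA TGG GGA CTC TGG AAT GAA GCA CGC GTG AGA TCT AAT — no ATG→stop ORF.
Longest ORF is 18 nt in frame -2 (positions 14–31).

-2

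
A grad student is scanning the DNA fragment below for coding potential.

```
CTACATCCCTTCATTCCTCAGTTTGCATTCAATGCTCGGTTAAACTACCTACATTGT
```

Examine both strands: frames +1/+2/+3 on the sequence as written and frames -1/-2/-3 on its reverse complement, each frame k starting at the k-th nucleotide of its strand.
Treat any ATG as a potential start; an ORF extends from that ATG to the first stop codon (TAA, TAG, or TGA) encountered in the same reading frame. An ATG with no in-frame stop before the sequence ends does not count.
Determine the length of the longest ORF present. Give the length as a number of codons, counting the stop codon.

Reverse complement (5'→3'): ACAATGTAGGTAGTTTAACCGAGCATTGAATGCAAACTGAGGAATGAAGGGATGTAG
Frame +1: CTA CAT CCC TTC ATT CCT CAG TTT GCA TTC AAT GCT CGG TTA AAC TAC CTA CAT TGT — no ATG→stop ORF.
Frame +2: TAC ATC CCT TCA TTC CTC AGT TTG CAT TCA ATG CTC GGT TAA ACT ACC TAC ATT — ATG at 32, stop TAA at 41 → 12 nt.
Frame +3: ACA TCC CTT CAT TCC TCA GTT TGC ATT CAA TGC TCG GTT AAA CTA CCT ACA TTG — no ATG→stop ORF.
Frame -1: ACA ATG TAG GTA GTT TAA CCG AGC ATT GAA TGC AAA CTG AGG AAT GAA GGG ATG TAG — ATG at 4, stop TAG at 7 → 6 nt; ATG at 52, stop TAG at 55 → 6 nt.
Frame -2: CAA TGT AGG TAG TTT AAC CGA GCA TTG AAT GCA AAC TGA GGA ATG AAG GGA TGT — no ATG→stop ORF.
Frame -3: AAT GTA GGT AGT TTA ACC GAG CAT TGA ATG CAA ACT GAG GAA TGA AGG GAT GTA — ATG at 30, stop TGA at 45 → 18 nt.
Longest: frame -3, positions 30–47, 18 nt = 6 codons = 5 aa. → 6 codons.

6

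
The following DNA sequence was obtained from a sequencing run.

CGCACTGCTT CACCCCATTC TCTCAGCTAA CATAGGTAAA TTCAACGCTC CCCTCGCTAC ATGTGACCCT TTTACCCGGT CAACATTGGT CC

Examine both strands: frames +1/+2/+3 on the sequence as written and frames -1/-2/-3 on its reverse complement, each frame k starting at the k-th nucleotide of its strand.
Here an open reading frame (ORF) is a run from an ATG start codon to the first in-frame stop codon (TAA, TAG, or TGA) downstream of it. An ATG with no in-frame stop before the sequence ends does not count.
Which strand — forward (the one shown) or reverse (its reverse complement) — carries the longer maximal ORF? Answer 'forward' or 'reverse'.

Reverse complement (5'→3'): GGACCAATGTTGACCGGGTAAAAGGGTCACATGTAGCGAGGGGAGCGTTGAATTTACCTATGTTAGCTGAGAGAATGGGGTGAAGCAGTGCG
Frame +1: CGC ACT GCT TCA CCC CAT TCT CTC AGC TAA CAT AGG TAA ATT CAA CGC TCC CCT CGC TAC ATG TGA CCC TTT TAC CCG GTC AAC ATT GGT — ATG at 61, stop TGA at 64 → 6 nt.
Frame +2: GCA CTG CTT CAC CCC ATT CTC TCA GCT AAC ATA GGT AAA TTC AAC GCT CCC CTC GCT ACA TGT GAC CCT TTT ACC CGG TCA ACA TTG GTC — no ATG→stop ORF.
Frame +3: CAC TGC TTC ACC CCA TTC TCT CAG CTA ACA TAG GTA AAT TCA ACG CTC CCC TCG CTA CAT GTG ACC CTT TTA CCC GGT CAA CAT TGG TCC — no ATG→stop ORF.
Frame -1: GGA CCA ATG TTG ACC GGG TAA AAG GGT CAC ATG TAG CGA GGG GAG CGT TGA ATT TAC CTA TGT TAG CTG AGA GAA TGG GGT GAA GCA GTG — ATG at 7, stop TAA at 19 → 15 nt; ATG at 31, stop TAG at 34 → 6 nt.
Frame -2: GAC CAA TGT TGA CCG GGT AAA AGG GTC ACA TGT AGC GAG GGG AGC GTT GAA TTT ACC TAT GTT AGC TGA GAG AAT GGG GTG AAG CAG TGC — no ATG→stop ORF.
Frame -3: ACC AAT GTT GAC CGG GTA AAA GGG TCA CAT GTA GCG AGG GGA GCG TTG AAT TTA CCT ATG TTA GCT GAG AGA ATG GGG TGA AGC AGT GCG — ATG at 60, stop TGA at 81 → 24 nt; ATG at 75, stop TGA at 81 → 9 nt.
Forward-strand max 6 nt; reverse-strand max 24 nt. The reverse strand has the longer ORF.

reverse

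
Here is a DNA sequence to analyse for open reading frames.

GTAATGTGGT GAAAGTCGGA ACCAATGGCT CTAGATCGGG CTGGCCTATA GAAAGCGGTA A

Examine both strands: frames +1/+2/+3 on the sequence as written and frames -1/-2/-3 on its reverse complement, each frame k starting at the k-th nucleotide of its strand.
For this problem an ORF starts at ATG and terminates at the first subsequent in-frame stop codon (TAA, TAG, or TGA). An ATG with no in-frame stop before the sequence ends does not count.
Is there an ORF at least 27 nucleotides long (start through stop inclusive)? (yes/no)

Reverse complement (5'→3'): TTACCGCTTTCTATAGGCCAGCCCGATCTAGAGCCATTGGTTCCGACTTTCACCACATTAC
Frame +1: GTA ATG TGG TGA AAG TCG GAA CCA ATG GCT CTA GAT CGG GCT GGC CTA TAG AAA GCG GTA — ATG at 4, stop TGA at 10 → 9 nt; ATG at 25, stop TAG at 49 → 27 nt.
Frame +2: TAA TGT GGT GAA AGT CGG AAC CAA TGG CTC TAG ATC GGG CTG GCC TAT AGA AAG CGG TAA — no ATG→stop ORF.
Frame +3: AAT GTG GTG AAA GTC GGA ACC AAT GGC TCT AGA TCG GGC TGG CCT ATA GAA AGC GGT — no ATG→stop ORF.
Frame -1: TTA CCG CTT TCT ATA GGC CAG CCC GAT CTA GAG CCA TTG GTT CCG ACT TTC ACC ACA TTA — no ATG→stop ORF.
Frame -2: TAC CGC TTT CTA TAG GCC AGC CCG ATC TAG AGC CAT TGG TTC CGA CTT TCA CCA CAT TAC — no ATG→stop ORF.
Frame -3: ACC GCT TTC TAT AGG CCA GCC CGA TCT AGA GCC ATT GGT TCC GAC TTT CAC CAC ATT — no ATG→stop ORF.
Frame +1 has an ORF of 27 nucleotides (positions 25–51) ≥ 27, so yes.

yes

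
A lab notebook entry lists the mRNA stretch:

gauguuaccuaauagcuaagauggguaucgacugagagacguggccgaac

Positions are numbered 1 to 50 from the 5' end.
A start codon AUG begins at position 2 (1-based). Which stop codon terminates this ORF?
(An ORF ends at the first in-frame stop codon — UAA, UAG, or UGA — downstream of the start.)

UAA

Codons from position 2: AUG (2–4), UUA (5–7), CCU (8–10), AAU (11–13), AGC (14–16), UAA (17–19).
The first in-frame stop codon is UAA.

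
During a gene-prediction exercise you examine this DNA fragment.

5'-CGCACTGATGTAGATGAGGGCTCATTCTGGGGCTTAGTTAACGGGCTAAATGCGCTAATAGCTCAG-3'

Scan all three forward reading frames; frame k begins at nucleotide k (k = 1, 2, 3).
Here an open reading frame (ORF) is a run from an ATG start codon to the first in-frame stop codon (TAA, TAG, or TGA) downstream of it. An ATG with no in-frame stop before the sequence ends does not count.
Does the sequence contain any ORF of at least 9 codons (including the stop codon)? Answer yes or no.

no

Frame 1: CGC ACT GAT GTA GAT GAG GGC TCA TTC TGG GGC TTA GTT AAC GGG CTA AAT GCG CTA ATA GCT CAG — no ATG→stop ORF.
Frame 2: GCA CTG ATG TAG ATG AGG GCT CAT TCT GGG GCT TAG TTA ACG GGC TAA ATG CGC TAA TAG CTC — ATG at 8, stop TAG at 11 → 6 nt; ATG at 14, stop TAG at 35 → 24 nt; ATG at 50, stop TAA at 56 → 9 nt.
Frame 3: CAC TGA TGT AGA TGA GGG CTC ATT CTG GGG CTT AGT TAA CGG GCT AAA TGC GCT AAT AGC TCA — no ATG→stop ORF.
Largest ORF found is 8 codons < 9, so no.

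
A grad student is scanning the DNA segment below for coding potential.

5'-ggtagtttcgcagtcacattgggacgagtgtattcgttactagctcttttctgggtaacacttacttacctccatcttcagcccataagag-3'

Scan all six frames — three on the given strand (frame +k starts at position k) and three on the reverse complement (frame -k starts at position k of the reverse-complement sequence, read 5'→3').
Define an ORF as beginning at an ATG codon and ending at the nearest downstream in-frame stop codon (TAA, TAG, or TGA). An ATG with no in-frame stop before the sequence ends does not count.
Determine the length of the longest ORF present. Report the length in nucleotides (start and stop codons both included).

Reverse complement (5'→3'): CTCTTATGGGCTGAAGATGGAGGTAAGTAAGTGTTACCCAGAAAAGAGCTAGTAACGAATACACTCGTCCCAATGTGACTGCGAAACTACC
Frame +1: GGT AGT TTC GCA GTC ACA TTG GGA CGA GTG TAT TCG TTA CTA GCT CTT TTC TGG GTA ACA CTT ACT TAC CTC CAT CTT CAG CCC ATA AGA — no ATG→stop ORF.
Frame +2: GTA GTT TCG CAG TCA CAT TGG GAC GAG TGT ATT CGT TAC TAG CTC TTT TCT GGG TAA CAC TTA CTT ACC TCC ATC TTC AGC CCA TAA GAG — no ATG→stop ORF.
Frame +3: TAG TTT CGC AGT CAC ATT GGG ACG AGT GTA TTC GTT ACT AGC TCT TTT CTG GGT AAC ACT TAC TTA CCT CCA TCT TCA GCC CAT AAG — no ATG→stop ORF.
Frame -1: CTC TTA TGG GCT GAA GAT GGA GGT AAG TAA GTG TTA CCC AGA AAA GAG CTA GTA ACG AAT ACA CTC GTC CCA ATG TGA CTG CGA AAC TAC — ATG at 73, stop TGA at 76 → 6 nt.
Frame -2: TCT TAT GGG CTG AAG ATG GAG GTA AGT AAG TGT TAC CCA GAA AAG AGC TAG TAA CGA ATA CAC TCG TCC CAA TGT GAC TGC GAA ACT ACC — ATG at 17, stop TAG at 50 → 36 nt.
Frame -3: CTT ATG GGC TGA AGA TGG AGG TAA GTA AGT GTT ACC CAG AAA AGA GCT AGT AAC GAA TAC ACT CGT CCC AAT GTG ACT GCG AAA CTA — ATG at 6, stop TGA at 12 → 9 nt.
Longest: frame -2, positions 17–52, 36 nt = 12 codons = 11 aa. → 36 nucleotides.

36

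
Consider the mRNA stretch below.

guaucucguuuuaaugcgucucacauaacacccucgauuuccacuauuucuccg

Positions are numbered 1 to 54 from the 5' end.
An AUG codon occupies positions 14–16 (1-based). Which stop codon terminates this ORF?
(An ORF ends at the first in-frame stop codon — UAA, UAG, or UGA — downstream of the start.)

Codons from position 14: AUG (14–16), CGU (17–19), CUC (20–22), ACA (23–25), UAA (26–28).
The first in-frame stop codon is UAA.

UAA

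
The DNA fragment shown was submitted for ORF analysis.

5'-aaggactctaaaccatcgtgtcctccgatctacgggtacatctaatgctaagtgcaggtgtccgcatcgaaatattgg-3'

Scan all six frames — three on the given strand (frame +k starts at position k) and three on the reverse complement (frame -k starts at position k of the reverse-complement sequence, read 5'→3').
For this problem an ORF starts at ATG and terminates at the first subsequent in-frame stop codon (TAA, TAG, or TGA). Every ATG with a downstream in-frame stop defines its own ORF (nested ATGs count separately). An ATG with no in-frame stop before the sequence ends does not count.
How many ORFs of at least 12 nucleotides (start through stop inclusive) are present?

Reverse complement (5'→3'): CCAATATTTCGATGCGGACACCTGCACTTAGCATTAGATGTACCCGTAGATCGGAGGACACGATGGTTTAGAGTCCTT
Frame +1: AAG GAC TCT AAA CCA TCG TGT CCT CCG ATC TAC GGG TAC ATC TAA TGC TAA GTG CAG GTG TCC GCA TCG AAA TAT TGG — no ATG→stop ORF.
Frame +2: AGG ACT CTA AAC CAT CGT GTC CTC CGA TCT ACG GGT ACA TCT AAT GCT AAG TGC AGG TGT CCG CAT CGA AAT ATT — no ATG→stop ORF.
Frame +3: GGA CTC TAA ACC ATC GTG TCC TCC GAT CTA CGG GTA CAT CTA ATG CTA AGT GCA GGT GTC CGC ATC GAA ATA TTG — no ATG→stop ORF.
Frame -1: CCA ATA TTT CGA TGC GGA CAC CTG CAC TTA GCA TTA GAT GTA CCC GTA GAT CGG AGG ACA CGA TGG TTT AGA GTC CTT — no ATG→stop ORF.
Frame -2: CAA TAT TTC GAT GCG GAC ACC TGC ACT TAG CAT TAG ATG TAC CCG TAG ATC GGA GGA CAC GAT GGT TTA GAG TCC — ATG at 38, stop TAG at 47 → 12 nt.
Frame -3: AAT ATT TCG ATG CGG ACA CCT GCA CTT AGC ATT AGA TGT ACC CGT AGA TCG GAG GAC ACG ATG GTT TAG AGT CCT — ATG at 12, stop TAG at 69 → 60 nt; ATG at 63, stop TAG at 69 → 9 nt.
ORFs ≥ 12 nucleotides: frame -2 38–49 (12 nucleotides), frame -3 12–71 (60 nucleotides). Count = 2.

2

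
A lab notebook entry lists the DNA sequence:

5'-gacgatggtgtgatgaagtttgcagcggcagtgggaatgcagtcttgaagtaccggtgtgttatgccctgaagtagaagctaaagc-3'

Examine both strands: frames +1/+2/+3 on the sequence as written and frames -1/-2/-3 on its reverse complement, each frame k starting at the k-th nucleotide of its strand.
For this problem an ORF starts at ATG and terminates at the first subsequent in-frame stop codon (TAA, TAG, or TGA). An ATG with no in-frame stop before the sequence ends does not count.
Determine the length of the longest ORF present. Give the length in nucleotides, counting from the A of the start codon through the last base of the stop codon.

36

Reverse complement (5'→3'): GCTTTAGCTTCTACTTCAGGGCATAACACACCGGTACTTCAAGACTGCATTCCCACTGCCGCTGCAAACTTCATCACACCATCGTC
Frame +1: GAC GAT GGT GTG ATG AAG TTT GCA GCG GCA GTG GGA ATG CAG TCT TGA AGT ACC GGT GTG TTA TGC CCT GAA GTA GAA GCT AAA — ATG at 13, stop TGA at 46 → 36 nt; ATG at 37, stop TGA at 46 → 12 nt.
Frame +2: ACG ATG GTG TGA TGA AGT TTG CAG CGG CAG TGG GAA TGC AGT CTT GAA GTA CCG GTG TGT TAT GCC CTG AAG TAG AAG CTA AAG — ATG at 5, stop TGA at 11 → 9 nt.
Frame +3: CGA TGG TGT GAT GAA GTT TGC AGC GGC AGT GGG AAT GCA GTC TTG AAG TAC CGG TGT GTT ATG CCC TGA AGT AGA AGC TAA AGC — ATG at 63, stop TGA at 69 → 9 nt.
Frame -1: GCT TTA GCT TCT ACT TCA GGG CAT AAC ACA CCG GTA CTT CAA GAC TGC ATT CCC ACT GCC GCT GCA AAC TTC ATC ACA CCA TCG — no ATG→stop ORF.
Frame -2: CTT TAG CTT CTA CTT CAG GGC ATA ACA CAC CGG TAC TTC AAG ACT GCA TTC CCA CTG CCG CTG CAA ACT TCA TCA CAC CAT CGT — no ATG→stop ORF.
Frame -3: TTT AGC TTC TAC TTC AGG GCA TAA CAC ACC GGT ACT TCA AGA CTG CAT TCC CAC TGC CGC TGC AAA CTT CAT CAC ACC ATC GTC — no ATG→stop ORF.
Longest: frame +1, positions 13–48, 36 nt = 12 codons = 11 aa. → 36 nucleotides.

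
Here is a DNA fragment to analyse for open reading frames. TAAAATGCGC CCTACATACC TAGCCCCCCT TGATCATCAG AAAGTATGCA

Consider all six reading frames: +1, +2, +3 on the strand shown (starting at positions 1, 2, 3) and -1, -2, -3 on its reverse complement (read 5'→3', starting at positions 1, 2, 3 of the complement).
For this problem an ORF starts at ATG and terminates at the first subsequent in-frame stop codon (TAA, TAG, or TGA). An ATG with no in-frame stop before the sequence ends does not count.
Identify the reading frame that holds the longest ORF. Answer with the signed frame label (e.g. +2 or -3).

Reverse complement (5'→3'): TGCATACTTTCTGATGATCAAGGGGGGCTAGGTATGTAGGGCGCATTTTA
Frame +1: TAA AAT GCG CCC TAC ATA CCT AGC CCC CCT TGA TCA TCA GAA AGT ATG — no ATG→stop ORF.
Frame +2: AAA ATG CGC CCT ACA TAC CTA GCC CCC CTT GAT CAT CAG AAA GTA TGC — no ATG→stop ORF.
Frame +3: AAA TGC GCC CTA CAT ACC TAG CCC CCC TTG ATC ATC AGA AAG TAT GCA — no ATG→stop ORF.
Frame -1: TGC ATA CTT TCT GAT GAT CAA GGG GGG CTA GGT ATG TAG GGC GCA TTT — ATG at 34, stop TAG at 37 → 6 nt.
Frame -2: GCA TAC TTT CTG ATG ATC AAG GGG GGC TAG GTA TGT AGG GCG CAT TTT — ATG at 14, stop TAG at 29 → 18 nt.
Frame -3: CAT ACT TTC TGA TGA TCA AGG GGG GCT AGG TAT GTA GGG CGC ATT TTA — no ATG→stop ORF.
Longest ORF is 18 nt in frame -2 (positions 14–31).

-2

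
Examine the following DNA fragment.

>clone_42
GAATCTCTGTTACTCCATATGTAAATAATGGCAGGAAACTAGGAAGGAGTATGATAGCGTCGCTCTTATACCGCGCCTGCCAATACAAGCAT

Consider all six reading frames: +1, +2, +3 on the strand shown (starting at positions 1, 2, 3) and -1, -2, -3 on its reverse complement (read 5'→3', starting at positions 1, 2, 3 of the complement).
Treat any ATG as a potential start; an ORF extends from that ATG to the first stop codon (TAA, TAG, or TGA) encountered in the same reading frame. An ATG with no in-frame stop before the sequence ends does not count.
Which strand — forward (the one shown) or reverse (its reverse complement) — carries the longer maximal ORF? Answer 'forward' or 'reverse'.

Reverse complement (5'→3'): ATGCTTGTATTGGCAGGCGCGGTATAAGAGCGACGCTATCATACTCCTTCCTAGTTTCCTGCCATTATTTACATATGGAGTAACAGAGATTC
Frame +1: GAA TCT CTG TTA CTC CAT ATG TAA ATA ATG GCA GGA AAC TAG GAA GGA GTA TGA TAG CGT CGC TCT TAT ACC GCG CCT GCC AAT ACA AGC — ATG at 19, stop TAA at 22 → 6 nt; ATG at 28, stop TAG at 40 → 15 nt.
Frame +2: AAT CTC TGT TAC TCC ATA TGT AAA TAA TGG CAG GAA ACT AGG AAG GAG TAT GAT AGC GTC GCT CTT ATA CCG CGC CTG CCA ATA CAA GCA — no ATG→stop ORF.
Frame +3: ATC TCT GTT ACT CCA TAT GTA AAT AAT GGC AGG AAA CTA GGA AGG AGT ATG ATA GCG TCG CTC TTA TAC CGC GCC TGC CAA TAC AAG CAT — no ATG→stop ORF.
Frame -1: ATG CTT GTA TTG GCA GGC GCG GTA TAA GAG CGA CGC TAT CAT ACT CCT TCC TAG TTT CCT GCC ATT ATT TAC ATA TGG AGT AAC AGA GAT — ATG at 1, stop TAA at 25 → 27 nt.
Frame -2: TGC TTG TAT TGG CAG GCG CGG TAT AAG AGC GAC GCT ATC ATA CTC CTT CCT AGT TTC CTG CCA TTA TTT ACA TAT GGA GTA ACA GAG ATT — no ATG→stop ORF.
Frame -3: GCT TGT ATT GGC AGG CGC GGT ATA AGA GCG ACG CTA TCA TAC TCC TTC CTA GTT TCC TGC CAT TAT TTA CAT ATG GAG TAA CAG AGA TTC — ATG at 75, stop TAA at 81 → 9 nt.
Forward-strand max 15 nt; reverse-strand max 27 nt. The reverse strand has the longer ORF.

reverse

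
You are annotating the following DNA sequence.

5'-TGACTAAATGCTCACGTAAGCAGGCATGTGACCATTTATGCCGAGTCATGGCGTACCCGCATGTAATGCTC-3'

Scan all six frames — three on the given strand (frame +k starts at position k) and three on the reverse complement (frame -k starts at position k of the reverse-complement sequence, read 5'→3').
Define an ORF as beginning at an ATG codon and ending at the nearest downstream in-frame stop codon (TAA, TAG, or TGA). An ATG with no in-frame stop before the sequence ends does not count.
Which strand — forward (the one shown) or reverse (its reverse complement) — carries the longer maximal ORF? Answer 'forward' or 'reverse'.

Reverse complement (5'→3'): GAGCATTACATGCGGGTACGCCATGACTCGGCATAAATGGTCACATGCCTGCTTACGTGAGCATTTAGTCA
Frame +1: TGA CTA AAT GCT CAC GTA AGC AGG CAT GTG ACC ATT TAT GCC GAG TCA TGG CGT ACC CGC ATG TAA TGC — ATG at 61, stop TAA at 64 → 6 nt.
Frame +2: GAC TAA ATG CTC ACG TAA GCA GGC ATG TGA CCA TTT ATG CCG AGT CAT GGC GTA CCC GCA TGT AAT GCT — ATG at 8, stop TAA at 17 → 12 nt; ATG at 26, stop TGA at 29 → 6 nt.
Frame +3: ACT AAA TGC TCA CGT AAG CAG GCA TGT GAC CAT TTA TGC CGA GTC ATG GCG TAC CCG CAT GTA ATG CTC — no ATG→stop ORF.
Frame -1: GAG CAT TAC ATG CGG GTA CGC CAT GAC TCG GCA TAA ATG GTC ACA TGC CTG CTT ACG TGA GCA TTT AGT — ATG at 10, stop TAA at 34 → 27 nt; ATG at 37, stop TGA at 58 → 24 nt.
Frame -2: AGC ATT ACA TGC GGG TAC GCC ATG ACT CGG CAT AAA TGG TCA CAT GCC TGC TTA CGT GAG CAT TTA GTC — no ATG→stop ORF.
Frame -3: GCA TTA CAT GCG GGT ACG CCA TGA CTC GGC ATA AAT GGT CAC ATG CCT GCT TAC GTG AGC ATT TAG TCA — ATG at 45, stop TAG at 66 → 24 nt.
Forward-strand max 12 nt; reverse-strand max 27 nt. The reverse strand has the longer ORF.

reverse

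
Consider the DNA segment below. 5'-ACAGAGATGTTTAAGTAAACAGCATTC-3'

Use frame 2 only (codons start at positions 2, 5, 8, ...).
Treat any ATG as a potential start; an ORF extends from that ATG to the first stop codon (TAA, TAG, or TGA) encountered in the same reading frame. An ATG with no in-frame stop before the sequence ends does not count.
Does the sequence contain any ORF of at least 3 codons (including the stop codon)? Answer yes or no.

Frame 2: CAG AGA TGT TTA AGT AAA CAG CAT — no ATG→stop ORF.
Largest ORF found is 0 codons < 3, so no.

no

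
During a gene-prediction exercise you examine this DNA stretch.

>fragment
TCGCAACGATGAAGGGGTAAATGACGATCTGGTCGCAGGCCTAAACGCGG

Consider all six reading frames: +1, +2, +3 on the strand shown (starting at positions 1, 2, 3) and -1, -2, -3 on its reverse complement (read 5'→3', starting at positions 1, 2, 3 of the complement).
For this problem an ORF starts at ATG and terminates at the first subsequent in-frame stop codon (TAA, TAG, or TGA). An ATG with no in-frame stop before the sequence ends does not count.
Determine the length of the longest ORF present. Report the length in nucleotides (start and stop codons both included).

Reverse complement (5'→3'): CCGCGTTTAGGCCTGCGACCAGATCGTCATTTACCCCTTCATCGTTGCGA
Frame +1: TCG CAA CGA TGA AGG GGT AAA TGA CGA TCT GGT CGC AGG CCT AAA CGC — no ATG→stop ORF.
Frame +2: CGC AAC GAT GAA GGG GTA AAT GAC GAT CTG GTC GCA GGC CTA AAC GCG — no ATG→stop ORF.
Frame +3: GCA ACG ATG AAG GGG TAA ATG ACG ATC TGG TCG CAG GCC TAA ACG CGG — ATG at 9, stop TAA at 18 → 12 nt; ATG at 21, stop TAA at 42 → 24 nt.
Frame -1: CCG CGT TTA GGC CTG CGA CCA GAT CGT CAT TTA CCC CTT CAT CGT TGC — no ATG→stop ORF.
Frame -2: CGC GTT TAG GCC TGC GAC CAG ATC GTC ATT TAC CCC TTC ATC GTT GCG — no ATG→stop ORF.
Frame -3: GCG TTT AGG CCT GCG ACC AGA TCG TCA TTT ACC CCT TCA TCG TTG CGA — no ATG→stop ORF.
Longest: frame +3, positions 21–44, 24 nt = 8 codons = 7 aa. → 24 nucleotides.

24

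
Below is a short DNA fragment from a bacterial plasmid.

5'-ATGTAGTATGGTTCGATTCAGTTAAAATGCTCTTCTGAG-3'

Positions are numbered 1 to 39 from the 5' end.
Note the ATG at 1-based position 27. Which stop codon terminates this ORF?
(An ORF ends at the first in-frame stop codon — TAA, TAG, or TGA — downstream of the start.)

TGA

Codons from position 27: ATG (27–29), CTC (30–32), TTC (33–35), TGA (36–38).
The first in-frame stop codon is TGA.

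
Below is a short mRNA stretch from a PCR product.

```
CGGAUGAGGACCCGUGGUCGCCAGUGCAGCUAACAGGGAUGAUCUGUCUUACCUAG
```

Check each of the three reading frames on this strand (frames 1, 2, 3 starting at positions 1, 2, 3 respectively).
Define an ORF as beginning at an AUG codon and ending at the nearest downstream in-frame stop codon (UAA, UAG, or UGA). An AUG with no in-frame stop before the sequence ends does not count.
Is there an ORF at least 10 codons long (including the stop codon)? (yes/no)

yes

Frame 1: CGG AUG AGG ACC CGU GGU CGC CAG UGC AGC UAA CAG GGA UGA UCU GUC UUA CCU — AUG at 4, stop UAA at 31 → 30 nt.
Frame 2: GGA UGA GGA CCC GUG GUC GCC AGU GCA GCU AAC AGG GAU GAU CUG UCU UAC CUA — no AUG→stop ORF.
Frame 3: GAU GAG GAC CCG UGG UCG CCA GUG CAG CUA ACA GGG AUG AUC UGU CUU ACC UAG — AUG at 39, stop UAG at 54 → 18 nt.
Frame 1 has an ORF of 10 codons (positions 4–33) ≥ 10, so yes.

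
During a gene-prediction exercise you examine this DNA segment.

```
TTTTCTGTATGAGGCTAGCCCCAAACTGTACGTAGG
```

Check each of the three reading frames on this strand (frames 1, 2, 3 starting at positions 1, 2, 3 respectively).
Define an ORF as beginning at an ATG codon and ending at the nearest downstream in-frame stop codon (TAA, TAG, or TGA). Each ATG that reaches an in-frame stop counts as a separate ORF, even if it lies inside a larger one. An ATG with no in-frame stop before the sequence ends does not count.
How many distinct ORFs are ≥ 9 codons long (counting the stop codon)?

Frame 1: TTT TCT GTA TGA GGC TAG CCC CAA ACT GTA CGT AGG — no ATG→stop ORF.
Frame 2: TTT CTG TAT GAG GCT AGC CCC AAA CTG TAC GTA — no ATG→stop ORF.
Frame 3: TTC TGT ATG AGG CTA GCC CCA AAC TGT ACG TAG — ATG at 9, stop TAG at 33 → 27 nt.
ORFs ≥ 9 codons: frame 3 9–35 (9 codons). Count = 1.

1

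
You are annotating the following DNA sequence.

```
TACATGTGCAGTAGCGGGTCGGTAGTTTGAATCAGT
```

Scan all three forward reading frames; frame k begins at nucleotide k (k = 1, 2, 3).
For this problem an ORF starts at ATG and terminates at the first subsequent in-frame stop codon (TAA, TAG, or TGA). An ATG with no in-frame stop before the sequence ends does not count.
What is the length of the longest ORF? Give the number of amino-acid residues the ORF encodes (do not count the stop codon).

8

Frame 1: TAC ATG TGC AGT AGC GGG TCG GTA GTT TGA ATC AGT — ATG at 4, stop TGA at 28 → 27 nt.
Frame 2: ACA TGT GCA GTA GCG GGT CGG TAG TTT GAA TCA — no ATG→stop ORF.
Frame 3: CAT GTG CAG TAG CGG GTC GGT AGT TTG AAT CAG — no ATG→stop ORF.
Longest: frame 1, positions 4–30, 27 nt = 9 codons = 8 aa. → 8 amino acids.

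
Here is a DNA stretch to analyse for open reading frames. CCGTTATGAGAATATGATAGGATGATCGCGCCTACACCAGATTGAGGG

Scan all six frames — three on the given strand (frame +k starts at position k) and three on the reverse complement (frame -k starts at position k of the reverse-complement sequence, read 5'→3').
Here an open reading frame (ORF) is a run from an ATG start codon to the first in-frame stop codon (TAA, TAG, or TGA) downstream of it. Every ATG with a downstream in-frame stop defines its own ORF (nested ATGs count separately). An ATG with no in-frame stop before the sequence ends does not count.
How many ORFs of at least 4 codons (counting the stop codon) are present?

Reverse complement (5'→3'): CCCTCAATCTGGTGTAGGCGCGATCATCCTATCATATTCTCATAACGG
Frame +1: CCG TTA TGA GAA TAT GAT AGG ATG ATC GCG CCT ACA CCA GAT TGA GGG — ATG at 22, stop TGA at 43 → 24 nt.
Frame +2: CGT TAT GAG AAT ATG ATA GGA TGA TCG CGC CTA CAC CAG ATT GAG — ATG at 14, stop TGA at 23 → 12 nt.
Frame +3: GTT ATG AGA ATA TGA TAG GAT GAT CGC GCC TAC ACC AGA TTG AGG — ATG at 6, stop TGA at 15 → 12 nt.
Frame -1: CCC TCA ATC TGG TGT AGG CGC GAT CAT CCT ATC ATA TTC TCA TAA CGG — no ATG→stop ORF.
Frame -2: CCT CAA TCT GGT GTA GGC GCG ATC ATC CTA TCA TAT TCT CAT AAC — no ATG→stop ORF.
Frame -3: CTC AAT CTG GTG TAG GCG CGA TCA TCC TAT CAT ATT CTC ATA ACG — no ATG→stop ORF.
ORFs ≥ 4 codons: frame +1 22–45 (8 codons), frame +2 14–25 (4 codons), frame +3 6–17 (4 codons). Count = 3.

3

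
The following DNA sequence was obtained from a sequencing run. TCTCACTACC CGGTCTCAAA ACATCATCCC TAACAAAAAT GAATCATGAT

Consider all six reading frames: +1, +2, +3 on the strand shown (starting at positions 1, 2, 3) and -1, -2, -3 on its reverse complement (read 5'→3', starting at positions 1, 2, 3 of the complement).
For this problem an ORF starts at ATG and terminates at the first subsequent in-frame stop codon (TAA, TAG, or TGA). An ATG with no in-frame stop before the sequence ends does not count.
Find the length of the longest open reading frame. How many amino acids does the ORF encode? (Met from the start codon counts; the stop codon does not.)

5

Reverse complement (5'→3'): ATCATGATTCATTTTTGTTAGGGATGATGTTTTGAGACCGGGTAGTGAGA
Frame +1: TCT CAC TAC CCG GTC TCA AAA CAT CAT CCC TAA CAA AAA TGA ATC ATG — no ATG→stop ORF.
Frame +2: CTC ACT ACC CGG TCT CAA AAC ATC ATC CCT AAC AAA AAT GAA TCA TGA — no ATG→stop ORF.
Frame +3: TCA CTA CCC GGT CTC AAA ACA TCA TCC CTA ACA AAA ATG AAT CAT GAT — no ATG→stop ORF.
Frame -1: ATC ATG ATT CAT TTT TGT TAG GGA TGA TGT TTT GAG ACC GGG TAG TGA — ATG at 4, stop TAG at 19 → 18 nt.
Frame -2: TCA TGA TTC ATT TTT GTT AGG GAT GAT GTT TTG AGA CCG GGT AGT GAG — no ATG→stop ORF.
Frame -3: CAT GAT TCA TTT TTG TTA GGG ATG ATG TTT TGA GAC CGG GTA GTG AGA — ATG at 24, stop TGA at 33 → 12 nt; ATG at 27, stop TGA at 33 → 9 nt.
Longest: frame -1, positions 4–21, 18 nt = 6 codons = 5 aa. → 5 amino acids.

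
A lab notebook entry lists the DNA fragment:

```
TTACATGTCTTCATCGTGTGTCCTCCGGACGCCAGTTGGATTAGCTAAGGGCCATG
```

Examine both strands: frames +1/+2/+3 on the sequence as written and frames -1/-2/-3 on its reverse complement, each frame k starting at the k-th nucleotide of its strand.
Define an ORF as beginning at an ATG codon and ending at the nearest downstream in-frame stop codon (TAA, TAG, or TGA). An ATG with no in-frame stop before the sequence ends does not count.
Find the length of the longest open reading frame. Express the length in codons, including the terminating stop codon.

5

Reverse complement (5'→3'): CATGGCCCTTAGCTAATCCAACTGGCGTCCGGAGGACACACGATGAAGACATGTAA
Frame +1: TTA CAT GTC TTC ATC GTG TGT CCT CCG GAC GCC AGT TGG ATT AGC TAA GGG CCA — no ATG→stop ORF.
Frame +2: TAC ATG TCT TCA TCG TGT GTC CTC CGG ACG CCA GTT GGA TTA GCT AAG GGC CAT — no ATG→stop ORF.
Frame +3: ACA TGT CTT CAT CGT GTG TCC TCC GGA CGC CAG TTG GAT TAG CTA AGG GCC ATG — no ATG→stop ORF.
Frame -1: CAT GGC CCT TAG CTA ATC CAA CTG GCG TCC GGA GGA CAC ACG ATG AAG ACA TGT — no ATG→stop ORF.
Frame -2: ATG GCC CTT AGC TAA TCC AAC TGG CGT CCG GAG GAC ACA CGA TGA AGA CAT GTA — ATG at 2, stop TAA at 14 → 15 nt.
Frame -3: TGG CCC TTA GCT AAT CCA ACT GGC GTC CGG AGG ACA CAC GAT GAA GAC ATG TAA — ATG at 51, stop TAA at 54 → 6 nt.
Longest: frame -2, positions 2–16, 15 nt = 5 codons = 4 aa. → 5 codons.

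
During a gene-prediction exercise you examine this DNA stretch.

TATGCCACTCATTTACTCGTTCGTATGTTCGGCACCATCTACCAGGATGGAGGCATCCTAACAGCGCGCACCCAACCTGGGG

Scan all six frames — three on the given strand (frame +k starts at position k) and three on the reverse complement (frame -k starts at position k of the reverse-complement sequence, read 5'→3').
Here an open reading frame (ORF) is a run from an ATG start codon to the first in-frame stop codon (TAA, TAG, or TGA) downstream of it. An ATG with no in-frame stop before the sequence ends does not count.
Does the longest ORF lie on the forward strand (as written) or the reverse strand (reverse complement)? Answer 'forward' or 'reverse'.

Reverse complement (5'→3'): CCCCAGGTTGGGTGCGCGCTGTTAGGATGCCTCCATCCTGGTAGATGGTGCCGAACATACGAACGAGTAAATGAGTGGCATA
Frame +1: TAT GCC ACT CAT TTA CTC GTT CGT ATG TTC GGC ACC ATC TAC CAG GAT GGA GGC ATC CTA ACA GCG CGC ACC CAA CCT GGG — no ATG→stop ORF.
Frame +2: ATG CCA CTC ATT TAC TCG TTC GTA TGT TCG GCA CCA TCT ACC AGG ATG GAG GCA TCC TAA CAG CGC GCA CCC AAC CTG GGG — ATG at 2, stop TAA at 59 → 60 nt; ATG at 47, stop TAA at 59 → 15 nt.
Frame +3: TGC CAC TCA TTT ACT CGT TCG TAT GTT CGG CAC CAT CTA CCA GGA TGG AGG CAT CCT AAC AGC GCG CAC CCA ACC TGG — no ATG→stop ORF.
Frame -1: CCC CAG GTT GGG TGC GCG CTG TTA GGA TGC CTC CAT CCT GGT AGA TGG TGC CGA ACA TAC GAA CGA GTA AAT GAG TGG CAT — no ATG→stop ORF.
Frame -2: CCC AGG TTG GGT GCG CGC TGT TAG GAT GCC TCC ATC CTG GTA GAT GGT GCC GAA CAT ACG AAC GAG TAA ATG AGT GGC ATA — no ATG→stop ORF.
Frame -3: CCA GGT TGG GTG CGC GCT GTT AGG ATG CCT CCA TCC TGG TAG ATG GTG CCG AAC ATA CGA ACG AGT AAA TGA GTG GCA — ATG at 27, stop TAG at 42 → 18 nt; ATG at 45, stop TGA at 72 → 30 nt.
Forward-strand max 60 nt; reverse-strand max 30 nt. The forward strand has the longer ORF.

forward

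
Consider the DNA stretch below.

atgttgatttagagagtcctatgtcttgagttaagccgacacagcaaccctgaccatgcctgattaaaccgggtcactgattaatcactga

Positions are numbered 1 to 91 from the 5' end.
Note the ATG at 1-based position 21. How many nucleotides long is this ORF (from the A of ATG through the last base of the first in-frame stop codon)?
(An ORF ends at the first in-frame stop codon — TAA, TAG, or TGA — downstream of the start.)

Codons from position 21: ATG (21–23), TCT (24–26), TGA (27–29).
TGA is the first in-frame stop; ORF spans 21–29, 9 nucleotides.

9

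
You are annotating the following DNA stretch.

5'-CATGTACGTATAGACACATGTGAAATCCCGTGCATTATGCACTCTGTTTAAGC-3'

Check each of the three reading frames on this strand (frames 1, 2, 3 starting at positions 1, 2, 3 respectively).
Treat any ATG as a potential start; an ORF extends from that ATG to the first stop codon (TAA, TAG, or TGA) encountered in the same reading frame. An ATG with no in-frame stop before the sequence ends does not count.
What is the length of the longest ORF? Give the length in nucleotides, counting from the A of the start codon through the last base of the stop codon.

15

Frame 1: CAT GTA CGT ATA GAC ACA TGT GAA ATC CCG TGC ATT ATG CAC TCT GTT TAA — ATG at 37, stop TAA at 49 → 15 nt.
Frame 2: ATG TAC GTA TAG ACA CAT GTG AAA TCC CGT GCA TTA TGC ACT CTG TTT AAG — ATG at 2, stop TAG at 11 → 12 nt.
Frame 3: TGT ACG TAT AGA CAC ATG TGA AAT CCC GTG CAT TAT GCA CTC TGT TTA AGC — ATG at 18, stop TGA at 21 → 6 nt.
Longest: frame 1, positions 37–51, 15 nt = 5 codons = 4 aa. → 15 nucleotides.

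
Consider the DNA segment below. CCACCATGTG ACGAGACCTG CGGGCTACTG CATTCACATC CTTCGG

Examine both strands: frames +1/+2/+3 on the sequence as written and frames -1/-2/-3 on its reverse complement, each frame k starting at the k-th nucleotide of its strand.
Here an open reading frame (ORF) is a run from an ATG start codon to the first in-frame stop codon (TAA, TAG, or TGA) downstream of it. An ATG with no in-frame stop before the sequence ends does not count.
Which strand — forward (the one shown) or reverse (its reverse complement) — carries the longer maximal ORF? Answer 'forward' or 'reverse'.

Reverse complement (5'→3'): CCGAAGGATGTGAATGCAGTAGCCCGCAGGTCTCGTCACATGGTGG
Frame +1: CCA CCA TGT GAC GAG ACC TGC GGG CTA CTG CAT TCA CAT CCT TCG — no ATG→stop ORF.
Frame +2: CAC CAT GTG ACG AGA CCT GCG GGC TAC TGC ATT CAC ATC CTT CGG — no ATG→stop ORF.
Frame +3: ACC ATG TGA CGA GAC CTG CGG GCT ACT GCA TTC ACA TCC TTC — ATG at 6, stop TGA at 9 → 6 nt.
Frame -1: CCG AAG GAT GTG AAT GCA GTA GCC CGC AGG TCT CGT CAC ATG GTG — no ATG→stop ORF.
Frame -2: CGA AGG ATG TGA ATG CAG TAG CCC GCA GGT CTC GTC ACA TGG TGG — ATG at 8, stop TGA at 11 → 6 nt; ATG at 14, stop TAG at 20 → 9 nt.
Frame -3: GAA GGA TGT GAA TGC AGT AGC CCG CAG GTC TCG TCA CAT GGT — no ATG→stop ORF.
Forward-strand max 6 nt; reverse-strand max 9 nt. The reverse strand has the longer ORF.

reverse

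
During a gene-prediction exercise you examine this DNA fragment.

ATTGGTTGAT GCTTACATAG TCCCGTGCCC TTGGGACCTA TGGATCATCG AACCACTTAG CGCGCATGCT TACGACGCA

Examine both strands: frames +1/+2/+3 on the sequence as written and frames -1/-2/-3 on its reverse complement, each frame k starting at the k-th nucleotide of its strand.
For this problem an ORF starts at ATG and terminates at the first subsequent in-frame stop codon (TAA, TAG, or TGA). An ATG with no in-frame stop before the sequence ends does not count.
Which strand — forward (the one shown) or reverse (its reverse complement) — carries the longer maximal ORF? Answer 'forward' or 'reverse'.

reverse

Reverse complement (5'→3'): TGCGTCGTAAGCATGCGCGCTAAGTGGTTCGATGATCCATAGGTCCCAAGGGCACGGGACTATGTAAGCATCAACCAAT
Frame +1: ATT GGT TGA TGC TTA CAT AGT CCC GTG CCC TTG GGA CCT ATG GAT CAT CGA ACC ACT TAG CGC GCA TGC TTA CGA CGC — ATG at 40, stop TAG at 58 → 21 nt.
Frame +2: TTG GTT GAT GCT TAC ATA GTC CCG TGC CCT TGG GAC CTA TGG ATC ATC GAA CCA CTT AGC GCG CAT GCT TAC GAC GCA — no ATG→stop ORF.
Frame +3: TGG TTG ATG CTT ACA TAG TCC CGT GCC CTT GGG ACC TAT GGA TCA TCG AAC CAC TTA GCG CGC ATG CTT ACG ACG — ATG at 9, stop TAG at 18 → 12 nt.
Frame -1: TGC GTC GTA AGC ATG CGC GCT AAG TGG TTC GAT GAT CCA TAG GTC CCA AGG GCA CGG GAC TAT GTA AGC ATC AAC CAA — ATG at 13, stop TAG at 40 → 30 nt.
Frame -2: GCG TCG TAA GCA TGC GCG CTA AGT GGT TCG ATG ATC CAT AGG TCC CAA GGG CAC GGG ACT ATG TAA GCA TCA ACC AAT — ATG at 32, stop TAA at 65 → 36 nt; ATG at 62, stop TAA at 65 → 6 nt.
Frame -3: CGT CGT AAG CAT GCG CGC TAA GTG GTT CGA TGA TCC ATA GGT CCC AAG GGC ACG GGA CTA TGT AAG CAT CAA CCA — no ATG→stop ORF.
Forward-strand max 21 nt; reverse-strand max 36 nt. The reverse strand has the longer ORF.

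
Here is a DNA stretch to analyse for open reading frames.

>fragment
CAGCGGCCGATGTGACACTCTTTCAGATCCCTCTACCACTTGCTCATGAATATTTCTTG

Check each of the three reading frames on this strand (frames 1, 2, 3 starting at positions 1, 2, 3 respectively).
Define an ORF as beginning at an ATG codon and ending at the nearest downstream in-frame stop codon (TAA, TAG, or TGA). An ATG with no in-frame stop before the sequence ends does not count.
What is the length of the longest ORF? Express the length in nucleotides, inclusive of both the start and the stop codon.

Frame 1: CAG CGG CCG ATG TGA CAC TCT TTC AGA TCC CTC TAC CAC TTG CTC ATG AAT ATT TCT — ATG at 10, stop TGA at 13 → 6 nt.
Frame 2: AGC GGC CGA TGT GAC ACT CTT TCA GAT CCC TCT ACC ACT TGC TCA TGA ATA TTT CTT — no ATG→stop ORF.
Frame 3: GCG GCC GAT GTG ACA CTC TTT CAG ATC CCT CTA CCA CTT GCT CAT GAA TAT TTC TTG — no ATG→stop ORF.
Longest: frame 1, positions 10–15, 6 nt = 2 codons = 1 aa. → 6 nucleotides.

6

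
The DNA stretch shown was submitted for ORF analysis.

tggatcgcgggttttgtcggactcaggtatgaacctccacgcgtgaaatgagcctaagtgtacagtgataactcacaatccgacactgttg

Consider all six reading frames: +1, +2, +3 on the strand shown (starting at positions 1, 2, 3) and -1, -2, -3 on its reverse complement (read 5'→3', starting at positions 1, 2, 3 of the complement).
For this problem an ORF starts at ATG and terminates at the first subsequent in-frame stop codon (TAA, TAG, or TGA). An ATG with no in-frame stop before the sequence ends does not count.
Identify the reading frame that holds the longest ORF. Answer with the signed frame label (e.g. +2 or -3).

Reverse complement (5'→3'): CAACAGTGTCGGATTGTGAGTTATCACTGTACACTTAGGCTCATTTCACGCGTGGAGGTTCATACCTGAGTCCGACAAAACCCGCGATCCA
Frame +1: TGG ATC GCG GGT TTT GTC GGA CTC AGG TAT GAA CCT CCA CGC GTG AAA TGA GCC TAA GTG TAC AGT GAT AAC TCA CAA TCC GAC ACT GTT — no ATG→stop ORF.
Frame +2: GGA TCG CGG GTT TTG TCG GAC TCA GGT ATG AAC CTC CAC GCG TGA AAT GAG CCT AAG TGT ACA GTG ATA ACT CAC AAT CCG ACA CTG TTG — ATG at 29, stop TGA at 44 → 18 nt.
Frame +3: GAT CGC GGG TTT TGT CGG ACT CAG GTA TGA ACC TCC ACG CGT GAA ATG AGC CTA AGT GTA CAG TGA TAA CTC ACA ATC CGA CAC TGT — ATG at 48, stop TGA at 66 → 21 nt.
Frame -1: CAA CAG TGT CGG ATT GTG AGT TAT CAC TGT ACA CTT AGG CTC ATT TCA CGC GTG GAG GTT CAT ACC TGA GTC CGA CAA AAC CCG CGA TCC — no ATG→stop ORF.
Frame -2: AAC AGT GTC GGA TTG TGA GTT ATC ACT GTA CAC TTA GGC TCA TTT CAC GCG TGG AGG TTC ATA CCT GAG TCC GAC AAA ACC CGC GAT CCA — no ATG→stop ORF.
Frame -3: ACA GTG TCG GAT TGT GAG TTA TCA CTG TAC ACT TAG GCT CAT TTC ACG CGT GGA GGT TCA TAC CTG AGT CCG ACA AAA CCC GCG ATC — no ATG→stop ORF.
Longest ORF is 21 nt in frame +3 (positions 48–68).

+3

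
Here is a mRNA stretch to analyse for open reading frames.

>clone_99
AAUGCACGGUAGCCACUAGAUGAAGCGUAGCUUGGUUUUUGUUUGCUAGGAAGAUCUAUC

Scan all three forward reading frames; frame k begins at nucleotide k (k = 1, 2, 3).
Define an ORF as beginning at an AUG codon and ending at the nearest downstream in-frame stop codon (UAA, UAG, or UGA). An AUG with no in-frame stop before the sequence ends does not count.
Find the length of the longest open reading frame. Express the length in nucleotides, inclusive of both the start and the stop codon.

Frame 1: AAU GCA CGG UAG CCA CUA GAU GAA GCG UAG CUU GGU UUU UGU UUG CUA GGA AGA UCU AUC — no AUG→stop ORF.
Frame 2: AUG CAC GGU AGC CAC UAG AUG AAG CGU AGC UUG GUU UUU GUU UGC UAG GAA GAU CUA — AUG at 2, stop UAG at 17 → 18 nt; AUG at 20, stop UAG at 47 → 30 nt.
Frame 3: UGC ACG GUA GCC ACU AGA UGA AGC GUA GCU UGG UUU UUG UUU GCU AGG AAG AUC UAU — no AUG→stop ORF.
Longest: frame 2, positions 20–49, 30 nt = 10 codons = 9 aa. → 30 nucleotides.

30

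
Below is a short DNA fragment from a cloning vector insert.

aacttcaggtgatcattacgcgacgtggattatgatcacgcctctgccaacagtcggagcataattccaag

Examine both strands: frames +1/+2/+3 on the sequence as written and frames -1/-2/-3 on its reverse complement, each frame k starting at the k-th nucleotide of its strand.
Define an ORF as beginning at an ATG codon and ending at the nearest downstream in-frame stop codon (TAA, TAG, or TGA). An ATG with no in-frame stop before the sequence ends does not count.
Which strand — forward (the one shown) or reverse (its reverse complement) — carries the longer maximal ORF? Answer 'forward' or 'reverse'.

forward

Reverse complement (5'→3'): CTTGGAATTATGCTCCGACTGTTGGCAGAGGCGTGATCATAATCCACGTCGCGTAATGATCACCTGAAGTT
Frame +1: AAC TTC AGG TGA TCA TTA CGC GAC GTG GAT TAT GAT CAC GCC TCT GCC AAC AGT CGG AGC ATA ATT CCA — no ATG→stop ORF.
Frame +2: ACT TCA GGT GAT CAT TAC GCG ACG TGG ATT ATG ATC ACG CCT CTG CCA ACA GTC GGA GCA TAA TTC CAA — ATG at 32, stop TAA at 62 → 33 nt.
Frame +3: CTT CAG GTG ATC ATT ACG CGA CGT GGA TTA TGA TCA CGC CTC TGC CAA CAG TCG GAG CAT AAT TCC AAG — no ATG→stop ORF.
Frame -1: CTT GGA ATT ATG CTC CGA CTG TTG GCA GAG GCG TGA TCA TAA TCC ACG TCG CGT AAT GAT CAC CTG AAG — ATG at 10, stop TGA at 34 → 27 nt.
Frame -2: TTG GAA TTA TGC TCC GAC TGT TGG CAG AGG CGT GAT CAT AAT CCA CGT CGC GTA ATG ATC ACC TGA AGT — ATG at 56, stop TGA at 65 → 12 nt.
Frame -3: TGG AAT TAT GCT CCG ACT GTT GGC AGA GGC GTG ATC ATA ATC CAC GTC GCG TAA TGA TCA CCT GAA GTT — no ATG→stop ORF.
Forward-strand max 33 nt; reverse-strand max 27 nt. The forward strand has the longer ORF.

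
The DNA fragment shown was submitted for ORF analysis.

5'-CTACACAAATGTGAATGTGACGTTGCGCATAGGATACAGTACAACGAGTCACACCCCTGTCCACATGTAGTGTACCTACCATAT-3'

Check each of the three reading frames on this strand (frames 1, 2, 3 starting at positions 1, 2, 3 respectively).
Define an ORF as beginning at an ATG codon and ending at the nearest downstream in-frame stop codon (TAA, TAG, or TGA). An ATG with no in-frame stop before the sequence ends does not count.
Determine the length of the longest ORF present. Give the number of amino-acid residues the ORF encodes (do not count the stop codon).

Frame 1: CTA CAC AAA TGT GAA TGT GAC GTT GCG CAT AGG ATA CAG TAC AAC GAG TCA CAC CCC TGT CCA CAT GTA GTG TAC CTA CCA TAT — no ATG→stop ORF.
Frame 2: TAC ACA AAT GTG AAT GTG ACG TTG CGC ATA GGA TAC AGT ACA ACG AGT CAC ACC CCT GTC CAC ATG TAG TGT ACC TAC CAT — ATG at 65, stop TAG at 68 → 6 nt.
Frame 3: ACA CAA ATG TGA ATG TGA CGT TGC GCA TAG GAT ACA GTA CAA CGA GTC ACA CCC CTG TCC ACA TGT AGT GTA CCT ACC ATA — ATG at 9, stop TGA at 12 → 6 nt; ATG at 15, stop TGA at 18 → 6 nt.
Longest: frame 2, positions 65–70, 6 nt = 2 codons = 1 aa. → 1 amino acids.

1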